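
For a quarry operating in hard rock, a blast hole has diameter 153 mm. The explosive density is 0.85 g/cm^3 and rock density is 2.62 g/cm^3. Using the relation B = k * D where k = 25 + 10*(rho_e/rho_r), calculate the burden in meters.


First, compute k:
rho_e / rho_r = 0.85 / 2.62 = 0.3244274809
k = 25 + 10 * 0.3244274809 = 28.24427481
Then, compute burden:
B = k * D / 1000 = 28.24427481 * 153 / 1000
= 4321.374046 / 1000
= 4.3214 m

4.3214 m


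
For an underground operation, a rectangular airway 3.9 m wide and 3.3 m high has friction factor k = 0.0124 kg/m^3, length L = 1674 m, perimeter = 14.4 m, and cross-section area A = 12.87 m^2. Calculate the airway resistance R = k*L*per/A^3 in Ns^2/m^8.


Compute the numerator:
k * L * per = 0.0124 * 1674 * 14.4
= 298.90944
Compute the denominator:
A^3 = 12.87^3 = 2131.746903
Resistance:
R = 298.90944 / 2131.746903
= 0.1402 Ns^2/m^8

0.1402 Ns^2/m^8


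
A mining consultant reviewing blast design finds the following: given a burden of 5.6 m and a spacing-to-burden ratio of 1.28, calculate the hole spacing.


Spacing = burden * ratio
= 5.6 * 1.28
= 7.168 m

7.168 m


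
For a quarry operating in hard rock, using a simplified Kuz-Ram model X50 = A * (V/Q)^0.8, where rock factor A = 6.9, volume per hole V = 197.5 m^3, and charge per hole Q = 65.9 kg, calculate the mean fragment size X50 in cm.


Compute V/Q:
V/Q = 197.5 / 65.9 = 2.996965099
Raise to the power 0.8:
(V/Q)^0.8 = 2.996965099^0.8 = 2.406275495
Multiply by A:
X50 = 6.9 * 2.406275495
= 16.6033 cm

16.6033 cm


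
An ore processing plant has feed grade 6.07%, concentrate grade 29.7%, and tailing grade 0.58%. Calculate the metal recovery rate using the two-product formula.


92.2463%

Using the two-product formula:
R = 100 * c * (f - t) / (f * (c - t))
Numerator = 100 * 29.7 * (6.07 - 0.58)
= 100 * 29.7 * 5.49
= 16305.3
Denominator = 6.07 * (29.7 - 0.58)
= 6.07 * 29.12
= 176.7584
R = 16305.3 / 176.7584
= 92.2463%


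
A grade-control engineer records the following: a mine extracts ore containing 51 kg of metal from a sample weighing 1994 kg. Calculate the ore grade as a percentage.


2.5577%

Ore grade = (metal mass / ore mass) * 100
= (51 / 1994) * 100
= 0.02557673019 * 100
= 2.5577%


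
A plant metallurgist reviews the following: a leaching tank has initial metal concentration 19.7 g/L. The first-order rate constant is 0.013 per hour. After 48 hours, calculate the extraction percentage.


Compute the exponent:
-k * t = -0.013 * 48 = -0.624
Remaining concentration:
C = 19.7 * exp(-0.624)
= 19.7 * 0.5357969577
= 10.55520007 g/L
Extracted = 19.7 - 10.55520007 = 9.144799934 g/L
Extraction % = 9.144799934 / 19.7 * 100
= 46.4203%

46.4203%


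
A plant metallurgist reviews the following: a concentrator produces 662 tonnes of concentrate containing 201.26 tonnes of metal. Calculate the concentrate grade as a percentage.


Grade = (metal in concentrate / concentrate mass) * 100
= (201.26 / 662) * 100
= 0.3040181269 * 100
= 30.4018%

30.4018%


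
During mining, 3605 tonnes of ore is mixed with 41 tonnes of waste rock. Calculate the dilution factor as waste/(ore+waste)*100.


Total material = ore + waste
= 3605 + 41 = 3646 tonnes
Dilution = waste / total * 100
= 41 / 3646 * 100
= 0.01124520022 * 100
= 1.1245%

1.1245%


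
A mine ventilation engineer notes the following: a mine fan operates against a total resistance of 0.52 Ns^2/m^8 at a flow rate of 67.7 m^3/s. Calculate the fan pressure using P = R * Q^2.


Compute Q^2:
Q^2 = 67.7^2 = 4583.29
Compute pressure:
P = R * Q^2 = 0.52 * 4583.29
= 2383.3108 Pa

2383.3108 Pa


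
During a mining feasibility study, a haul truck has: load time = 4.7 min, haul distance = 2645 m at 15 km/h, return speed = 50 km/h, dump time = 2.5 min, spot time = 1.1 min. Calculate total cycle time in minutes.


22.054 min

Convert haul speed to m/min: 15 * 1000/60 = 250 m/min
Haul time = 2645 / 250 = 10.58 min
Convert return speed to m/min: 50 * 1000/60 = 833.3333333 m/min
Return time = 2645 / 833.3333333 = 3.174 min
Total cycle time:
= 4.7 + 10.58 + 2.5 + 3.174 + 1.1
= 22.054 min


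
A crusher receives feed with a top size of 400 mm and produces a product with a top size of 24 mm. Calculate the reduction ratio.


Reduction ratio = feed size / product size
= 400 / 24
= 16.6667

16.6667


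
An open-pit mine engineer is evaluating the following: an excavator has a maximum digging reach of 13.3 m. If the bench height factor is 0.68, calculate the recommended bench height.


9.044 m

Bench height = reach * factor
= 13.3 * 0.68
= 9.044 m


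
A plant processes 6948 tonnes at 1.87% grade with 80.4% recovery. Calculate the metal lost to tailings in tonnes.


25.4658 tonnes

Total metal in feed:
= 6948 * 1.87 / 100 = 129.9276 tonnes
Metal recovered:
= 129.9276 * 80.4 / 100 = 104.4617904 tonnes
Metal lost to tailings:
= 129.9276 - 104.4617904
= 25.4658 tonnes


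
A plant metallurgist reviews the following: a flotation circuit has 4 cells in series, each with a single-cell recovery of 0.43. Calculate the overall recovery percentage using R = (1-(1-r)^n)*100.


89.444%

Complement of single-cell recovery:
1 - r = 1 - 0.43 = 0.57
Raise to power n:
(1 - r)^4 = 0.57^4 = 0.10556001
Overall recovery:
R = (1 - 0.10556001) * 100
= 89.444%


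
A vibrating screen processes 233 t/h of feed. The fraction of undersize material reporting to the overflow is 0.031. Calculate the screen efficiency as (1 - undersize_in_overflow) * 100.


96.9%

Screen efficiency = (1 - fraction of undersize in overflow) * 100
= (1 - 0.031) * 100
= 0.969 * 100
= 96.9%


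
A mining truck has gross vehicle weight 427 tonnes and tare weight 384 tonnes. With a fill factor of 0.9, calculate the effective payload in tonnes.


38.7 tonnes

Maximum payload = gross - tare
= 427 - 384 = 43 tonnes
Effective payload = max payload * fill factor
= 43 * 0.9
= 38.7 tonnes


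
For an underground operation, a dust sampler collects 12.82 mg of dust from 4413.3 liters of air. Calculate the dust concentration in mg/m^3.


Convert liters to m^3: 1 m^3 = 1000 L
Concentration = mass / volume * 1000
= 12.82 / 4413.3 * 1000
= 0.002904855777 * 1000
= 2.9049 mg/m^3

2.9049 mg/m^3


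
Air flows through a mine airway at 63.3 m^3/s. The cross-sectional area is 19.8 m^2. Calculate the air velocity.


3.197 m/s

Velocity = flow rate / cross-sectional area
= 63.3 / 19.8
= 3.197 m/s


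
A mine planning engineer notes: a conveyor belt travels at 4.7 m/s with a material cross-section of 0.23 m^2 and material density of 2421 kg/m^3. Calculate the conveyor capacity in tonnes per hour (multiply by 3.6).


Volumetric flow = speed * area
= 4.7 * 0.23 = 1.081 m^3/s
Mass flow = volumetric * density
= 1.081 * 2421 = 2617.101 kg/s
Convert to t/h: multiply by 3.6
Capacity = 2617.101 * 3.6
= 9421.5636 t/h

9421.5636 t/h


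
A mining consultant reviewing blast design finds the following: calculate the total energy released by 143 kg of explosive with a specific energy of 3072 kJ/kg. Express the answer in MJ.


439.296 MJ

Energy = mass * specific_energy / 1000
= 143 * 3072 / 1000
= 439296 / 1000
= 439.296 MJ


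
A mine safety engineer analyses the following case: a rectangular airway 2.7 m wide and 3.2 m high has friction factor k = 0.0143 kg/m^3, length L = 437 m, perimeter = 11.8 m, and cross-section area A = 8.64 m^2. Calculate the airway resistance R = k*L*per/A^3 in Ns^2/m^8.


0.1143 Ns^2/m^8

Compute the numerator:
k * L * per = 0.0143 * 437 * 11.8
= 73.73938
Compute the denominator:
A^3 = 8.64^3 = 644.972544
Resistance:
R = 73.73938 / 644.972544
= 0.1143 Ns^2/m^8


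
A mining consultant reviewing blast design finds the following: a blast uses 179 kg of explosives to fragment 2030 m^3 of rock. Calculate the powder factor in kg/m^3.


Powder factor = explosive mass / rock volume
= 179 / 2030
= 0.0882 kg/m^3

0.0882 kg/m^3


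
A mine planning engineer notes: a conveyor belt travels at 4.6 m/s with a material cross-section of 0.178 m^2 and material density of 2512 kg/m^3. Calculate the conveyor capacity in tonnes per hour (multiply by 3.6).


Volumetric flow = speed * area
= 4.6 * 0.178 = 0.8188 m^3/s
Mass flow = volumetric * density
= 0.8188 * 2512 = 2056.8256 kg/s
Convert to t/h: multiply by 3.6
Capacity = 2056.8256 * 3.6
= 7404.5722 t/h

7404.5722 t/h


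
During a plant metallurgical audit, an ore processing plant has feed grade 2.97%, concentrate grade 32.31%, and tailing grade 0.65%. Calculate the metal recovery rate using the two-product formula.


Using the two-product formula:
R = 100 * c * (f - t) / (f * (c - t))
Numerator = 100 * 32.31 * (2.97 - 0.65)
= 100 * 32.31 * 2.32
= 7495.92
Denominator = 2.97 * (32.31 - 0.65)
= 2.97 * 31.66
= 94.0302
R = 7495.92 / 94.0302
= 79.7182%

79.7182%


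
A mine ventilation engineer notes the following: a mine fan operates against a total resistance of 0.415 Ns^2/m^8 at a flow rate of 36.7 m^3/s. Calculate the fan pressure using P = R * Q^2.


Compute Q^2:
Q^2 = 36.7^2 = 1346.89
Compute pressure:
P = R * Q^2 = 0.415 * 1346.89
= 558.9594 Pa

558.9594 Pa


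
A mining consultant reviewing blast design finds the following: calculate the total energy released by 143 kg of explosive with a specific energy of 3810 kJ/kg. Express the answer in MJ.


Energy = mass * specific_energy / 1000
= 143 * 3810 / 1000
= 544830 / 1000
= 544.83 MJ

544.83 MJ


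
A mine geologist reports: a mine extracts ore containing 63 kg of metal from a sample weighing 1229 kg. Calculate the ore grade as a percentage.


Ore grade = (metal mass / ore mass) * 100
= (63 / 1229) * 100
= 0.05126118796 * 100
= 5.1261%

5.1261%


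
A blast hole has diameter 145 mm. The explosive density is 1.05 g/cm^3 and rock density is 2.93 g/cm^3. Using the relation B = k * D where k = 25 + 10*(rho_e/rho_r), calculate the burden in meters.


4.1446 m

First, compute k:
rho_e / rho_r = 1.05 / 2.93 = 0.3583617747
k = 25 + 10 * 0.3583617747 = 28.58361775
Then, compute burden:
B = k * D / 1000 = 28.58361775 * 145 / 1000
= 4144.624573 / 1000
= 4.1446 m


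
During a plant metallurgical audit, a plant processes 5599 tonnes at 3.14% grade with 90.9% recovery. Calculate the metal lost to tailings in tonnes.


15.9986 tonnes

Total metal in feed:
= 5599 * 3.14 / 100 = 175.8086 tonnes
Metal recovered:
= 175.8086 * 90.9 / 100 = 159.8100174 tonnes
Metal lost to tailings:
= 175.8086 - 159.8100174
= 15.9986 tonnes


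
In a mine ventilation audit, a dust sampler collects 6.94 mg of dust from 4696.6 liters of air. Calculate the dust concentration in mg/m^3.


Convert liters to m^3: 1 m^3 = 1000 L
Concentration = mass / volume * 1000
= 6.94 / 4696.6 * 1000
= 0.001477664694 * 1000
= 1.4777 mg/m^3

1.4777 mg/m^3


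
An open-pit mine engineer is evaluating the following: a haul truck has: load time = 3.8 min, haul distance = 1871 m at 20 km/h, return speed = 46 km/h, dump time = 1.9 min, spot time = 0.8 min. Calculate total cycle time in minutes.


14.5534 min

Convert haul speed to m/min: 20 * 1000/60 = 333.3333333 m/min
Haul time = 1871 / 333.3333333 = 5.613 min
Convert return speed to m/min: 46 * 1000/60 = 766.6666667 m/min
Return time = 1871 / 766.6666667 = 2.440434783 min
Total cycle time:
= 3.8 + 5.613 + 1.9 + 2.440434783 + 0.8
= 14.5534 min


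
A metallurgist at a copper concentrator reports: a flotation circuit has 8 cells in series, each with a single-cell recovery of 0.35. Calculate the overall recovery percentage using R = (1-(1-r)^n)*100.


Complement of single-cell recovery:
1 - r = 1 - 0.35 = 0.65
Raise to power n:
(1 - r)^8 = 0.65^8 = 0.03186448129
Overall recovery:
R = (1 - 0.03186448129) * 100
= 96.8136%

96.8136%


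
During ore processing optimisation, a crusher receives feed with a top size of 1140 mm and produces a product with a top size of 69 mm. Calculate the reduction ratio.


16.5217

Reduction ratio = feed size / product size
= 1140 / 69
= 16.5217


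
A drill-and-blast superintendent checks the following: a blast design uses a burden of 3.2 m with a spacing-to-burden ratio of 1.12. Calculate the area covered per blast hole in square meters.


11.4688 m^2

First, find the spacing:
Spacing = burden * ratio = 3.2 * 1.12
= 3.584 m
Then, calculate the area:
Area = burden * spacing = 3.2 * 3.584
= 11.4688 m^2


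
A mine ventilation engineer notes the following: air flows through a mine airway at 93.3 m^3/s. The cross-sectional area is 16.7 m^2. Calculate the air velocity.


Velocity = flow rate / cross-sectional area
= 93.3 / 16.7
= 5.5868 m/s

5.5868 m/s


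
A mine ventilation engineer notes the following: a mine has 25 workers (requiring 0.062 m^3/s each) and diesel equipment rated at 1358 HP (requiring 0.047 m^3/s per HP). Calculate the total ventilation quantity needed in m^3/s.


Airflow for workers:
Q_people = 25 * 0.062 = 1.55 m^3/s
Airflow for diesel equipment:
Q_diesel = 1358 * 0.047 = 63.826 m^3/s
Total ventilation:
Q_total = 1.55 + 63.826
= 65.376 m^3/s

65.376 m^3/s


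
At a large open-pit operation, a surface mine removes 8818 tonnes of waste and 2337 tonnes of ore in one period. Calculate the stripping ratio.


Stripping ratio = waste tonnage / ore tonnage
= 8818 / 2337
= 3.7732

3.7732


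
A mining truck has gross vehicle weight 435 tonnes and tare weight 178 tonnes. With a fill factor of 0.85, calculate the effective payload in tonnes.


Maximum payload = gross - tare
= 435 - 178 = 257 tonnes
Effective payload = max payload * fill factor
= 257 * 0.85
= 218.45 tonnes

218.45 tonnes


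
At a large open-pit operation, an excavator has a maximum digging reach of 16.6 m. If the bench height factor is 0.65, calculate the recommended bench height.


10.79 m

Bench height = reach * factor
= 16.6 * 0.65
= 10.79 m


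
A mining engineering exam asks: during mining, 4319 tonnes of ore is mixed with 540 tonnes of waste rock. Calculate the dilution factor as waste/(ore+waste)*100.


Total material = ore + waste
= 4319 + 540 = 4859 tonnes
Dilution = waste / total * 100
= 540 / 4859 * 100
= 0.1111339782 * 100
= 11.1134%

11.1134%


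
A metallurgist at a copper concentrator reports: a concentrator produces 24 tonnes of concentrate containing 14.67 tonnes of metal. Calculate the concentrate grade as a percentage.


Grade = (metal in concentrate / concentrate mass) * 100
= (14.67 / 24) * 100
= 0.61125 * 100
= 61.125%

61.125%


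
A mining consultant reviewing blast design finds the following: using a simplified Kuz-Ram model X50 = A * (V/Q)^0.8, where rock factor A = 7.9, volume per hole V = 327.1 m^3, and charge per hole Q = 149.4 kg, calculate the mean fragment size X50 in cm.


Compute V/Q:
V/Q = 327.1 / 149.4 = 2.189424364
Raise to the power 0.8:
(V/Q)^0.8 = 2.189424364^0.8 = 1.871819457
Multiply by A:
X50 = 7.9 * 1.871819457
= 14.7874 cm

14.7874 cm


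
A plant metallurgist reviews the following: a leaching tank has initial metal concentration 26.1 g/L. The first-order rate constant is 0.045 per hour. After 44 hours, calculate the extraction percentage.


86.1931%

Compute the exponent:
-k * t = -0.045 * 44 = -1.98
Remaining concentration:
C = 26.1 * exp(-1.98)
= 26.1 * 0.1380692373
= 3.603607094 g/L
Extracted = 26.1 - 3.603607094 = 22.49639291 g/L
Extraction % = 22.49639291 / 26.1 * 100
= 86.1931%


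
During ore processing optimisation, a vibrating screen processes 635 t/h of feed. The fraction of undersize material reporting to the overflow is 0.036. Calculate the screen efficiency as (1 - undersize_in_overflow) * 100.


96.4%

Screen efficiency = (1 - fraction of undersize in overflow) * 100
= (1 - 0.036) * 100
= 0.964 * 100
= 96.4%


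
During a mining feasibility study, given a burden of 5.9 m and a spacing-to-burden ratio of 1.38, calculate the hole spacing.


8.142 m

Spacing = burden * ratio
= 5.9 * 1.38
= 8.142 m


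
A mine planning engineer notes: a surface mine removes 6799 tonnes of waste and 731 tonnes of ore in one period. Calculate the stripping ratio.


9.301

Stripping ratio = waste tonnage / ore tonnage
= 6799 / 731
= 9.301


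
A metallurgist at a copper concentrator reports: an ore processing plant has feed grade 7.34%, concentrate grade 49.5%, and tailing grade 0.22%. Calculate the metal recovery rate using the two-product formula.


Using the two-product formula:
R = 100 * c * (f - t) / (f * (c - t))
Numerator = 100 * 49.5 * (7.34 - 0.22)
= 100 * 49.5 * 7.12
= 35244.0
Denominator = 7.34 * (49.5 - 0.22)
= 7.34 * 49.28
= 361.7152
R = 35244.0 / 361.7152
= 97.4358%

97.4358%


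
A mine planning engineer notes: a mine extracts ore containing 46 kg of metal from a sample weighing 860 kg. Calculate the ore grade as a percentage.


Ore grade = (metal mass / ore mass) * 100
= (46 / 860) * 100
= 0.05348837209 * 100
= 5.3488%

5.3488%


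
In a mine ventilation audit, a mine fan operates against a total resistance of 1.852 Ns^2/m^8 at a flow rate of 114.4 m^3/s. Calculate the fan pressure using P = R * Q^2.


Compute Q^2:
Q^2 = 114.4^2 = 13087.36
Compute pressure:
P = R * Q^2 = 1.852 * 13087.36
= 24237.7907 Pa

24237.7907 Pa


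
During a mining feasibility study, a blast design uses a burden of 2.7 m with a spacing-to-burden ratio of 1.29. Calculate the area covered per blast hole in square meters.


First, find the spacing:
Spacing = burden * ratio = 2.7 * 1.29
= 3.483 m
Then, calculate the area:
Area = burden * spacing = 2.7 * 3.483
= 9.4041 m^2

9.4041 m^2


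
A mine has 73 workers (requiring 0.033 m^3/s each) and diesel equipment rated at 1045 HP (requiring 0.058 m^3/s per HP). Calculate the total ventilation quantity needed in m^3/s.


63.019 m^3/s

Airflow for workers:
Q_people = 73 * 0.033 = 2.409 m^3/s
Airflow for diesel equipment:
Q_diesel = 1045 * 0.058 = 60.61 m^3/s
Total ventilation:
Q_total = 2.409 + 60.61
= 63.019 m^3/s


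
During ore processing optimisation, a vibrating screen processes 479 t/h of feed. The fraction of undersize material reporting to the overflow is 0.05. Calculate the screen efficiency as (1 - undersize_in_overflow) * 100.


95.0%

Screen efficiency = (1 - fraction of undersize in overflow) * 100
= (1 - 0.05) * 100
= 0.95 * 100
= 95.0%


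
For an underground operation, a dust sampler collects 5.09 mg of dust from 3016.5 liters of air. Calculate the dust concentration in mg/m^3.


Convert liters to m^3: 1 m^3 = 1000 L
Concentration = mass / volume * 1000
= 5.09 / 3016.5 * 1000
= 0.001687386043 * 1000
= 1.6874 mg/m^3

1.6874 mg/m^3


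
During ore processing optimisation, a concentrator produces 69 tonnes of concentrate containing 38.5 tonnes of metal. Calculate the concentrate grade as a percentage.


Grade = (metal in concentrate / concentrate mass) * 100
= (38.5 / 69) * 100
= 0.5579710145 * 100
= 55.7971%

55.7971%


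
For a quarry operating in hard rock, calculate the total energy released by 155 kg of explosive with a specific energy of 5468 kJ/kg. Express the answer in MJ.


847.54 MJ

Energy = mass * specific_energy / 1000
= 155 * 5468 / 1000
= 847540 / 1000
= 847.54 MJ


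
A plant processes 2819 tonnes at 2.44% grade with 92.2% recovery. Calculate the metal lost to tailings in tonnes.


Total metal in feed:
= 2819 * 2.44 / 100 = 68.7836 tonnes
Metal recovered:
= 68.7836 * 92.2 / 100 = 63.4184792 tonnes
Metal lost to tailings:
= 68.7836 - 63.4184792
= 5.3651 tonnes

5.3651 tonnes


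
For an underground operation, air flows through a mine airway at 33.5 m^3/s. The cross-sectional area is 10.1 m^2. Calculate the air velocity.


Velocity = flow rate / cross-sectional area
= 33.5 / 10.1
= 3.3168 m/s

3.3168 m/s


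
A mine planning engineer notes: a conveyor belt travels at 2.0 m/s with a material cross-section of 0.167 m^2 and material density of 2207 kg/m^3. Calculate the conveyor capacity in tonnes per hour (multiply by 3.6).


2653.6968 t/h

Volumetric flow = speed * area
= 2.0 * 0.167 = 0.334 m^3/s
Mass flow = volumetric * density
= 0.334 * 2207 = 737.138 kg/s
Convert to t/h: multiply by 3.6
Capacity = 737.138 * 3.6
= 2653.6968 t/h


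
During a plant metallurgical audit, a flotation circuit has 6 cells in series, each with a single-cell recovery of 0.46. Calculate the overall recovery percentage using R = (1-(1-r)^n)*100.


97.5205%

Complement of single-cell recovery:
1 - r = 1 - 0.46 = 0.54
Raise to power n:
(1 - r)^6 = 0.54^6 = 0.0247949113
Overall recovery:
R = (1 - 0.0247949113) * 100
= 97.5205%


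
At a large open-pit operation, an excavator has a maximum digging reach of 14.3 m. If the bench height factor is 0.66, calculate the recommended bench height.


9.438 m

Bench height = reach * factor
= 14.3 * 0.66
= 9.438 m


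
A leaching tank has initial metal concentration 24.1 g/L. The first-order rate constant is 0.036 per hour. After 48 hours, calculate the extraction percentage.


Compute the exponent:
-k * t = -0.036 * 48 = -1.728
Remaining concentration:
C = 24.1 * exp(-1.728)
= 24.1 * 0.1776393336
= 4.28110794 g/L
Extracted = 24.1 - 4.28110794 = 19.81889206 g/L
Extraction % = 19.81889206 / 24.1 * 100
= 82.2361%

82.2361%


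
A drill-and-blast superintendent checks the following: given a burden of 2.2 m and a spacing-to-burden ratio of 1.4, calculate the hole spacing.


Spacing = burden * ratio
= 2.2 * 1.4
= 3.08 m

3.08 m


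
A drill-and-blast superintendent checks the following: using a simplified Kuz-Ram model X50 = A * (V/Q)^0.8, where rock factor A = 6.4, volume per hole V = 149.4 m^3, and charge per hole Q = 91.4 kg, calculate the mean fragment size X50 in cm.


9.4821 cm

Compute V/Q:
V/Q = 149.4 / 91.4 = 1.634573304
Raise to the power 0.8:
(V/Q)^0.8 = 1.634573304^0.8 = 1.481574591
Multiply by A:
X50 = 6.4 * 1.481574591
= 9.4821 cm


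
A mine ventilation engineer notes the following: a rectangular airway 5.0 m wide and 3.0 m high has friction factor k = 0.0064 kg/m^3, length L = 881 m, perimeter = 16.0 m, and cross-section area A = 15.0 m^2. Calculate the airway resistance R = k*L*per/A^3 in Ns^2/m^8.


0.0267 Ns^2/m^8

Compute the numerator:
k * L * per = 0.0064 * 881 * 16.0
= 90.2144
Compute the denominator:
A^3 = 15.0^3 = 3375
Resistance:
R = 90.2144 / 3375
= 0.0267 Ns^2/m^8


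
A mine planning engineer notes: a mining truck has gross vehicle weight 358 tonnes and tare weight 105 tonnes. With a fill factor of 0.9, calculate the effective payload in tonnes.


227.7 tonnes

Maximum payload = gross - tare
= 358 - 105 = 253 tonnes
Effective payload = max payload * fill factor
= 253 * 0.9
= 227.7 tonnes


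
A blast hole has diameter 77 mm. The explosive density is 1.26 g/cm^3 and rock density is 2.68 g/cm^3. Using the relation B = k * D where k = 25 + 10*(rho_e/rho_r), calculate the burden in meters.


First, compute k:
rho_e / rho_r = 1.26 / 2.68 = 0.4701492537
k = 25 + 10 * 0.4701492537 = 29.70149254
Then, compute burden:
B = k * D / 1000 = 29.70149254 * 77 / 1000
= 2287.014925 / 1000
= 2.287 m

2.287 m


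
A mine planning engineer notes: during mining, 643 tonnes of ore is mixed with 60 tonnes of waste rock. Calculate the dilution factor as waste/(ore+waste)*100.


8.5349%

Total material = ore + waste
= 643 + 60 = 703 tonnes
Dilution = waste / total * 100
= 60 / 703 * 100
= 0.0853485064 * 100
= 8.5349%


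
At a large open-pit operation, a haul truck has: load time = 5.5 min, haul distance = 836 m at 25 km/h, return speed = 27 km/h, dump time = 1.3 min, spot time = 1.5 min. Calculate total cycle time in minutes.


12.1642 min

Convert haul speed to m/min: 25 * 1000/60 = 416.6666667 m/min
Haul time = 836 / 416.6666667 = 2.0064 min
Convert return speed to m/min: 27 * 1000/60 = 450 m/min
Return time = 836 / 450 = 1.857777778 min
Total cycle time:
= 5.5 + 2.0064 + 1.3 + 1.857777778 + 1.5
= 12.1642 min


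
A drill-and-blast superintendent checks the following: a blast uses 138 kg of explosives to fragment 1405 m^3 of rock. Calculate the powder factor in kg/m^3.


Powder factor = explosive mass / rock volume
= 138 / 1405
= 0.0982 kg/m^3

0.0982 kg/m^3


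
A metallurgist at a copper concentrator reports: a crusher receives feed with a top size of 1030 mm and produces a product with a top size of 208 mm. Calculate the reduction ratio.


4.9519

Reduction ratio = feed size / product size
= 1030 / 208
= 4.9519


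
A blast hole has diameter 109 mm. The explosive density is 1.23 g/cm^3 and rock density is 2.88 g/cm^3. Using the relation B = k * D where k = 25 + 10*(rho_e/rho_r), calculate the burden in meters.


First, compute k:
rho_e / rho_r = 1.23 / 2.88 = 0.4270833333
k = 25 + 10 * 0.4270833333 = 29.27083333
Then, compute burden:
B = k * D / 1000 = 29.27083333 * 109 / 1000
= 3190.520833 / 1000
= 3.1905 m

3.1905 m


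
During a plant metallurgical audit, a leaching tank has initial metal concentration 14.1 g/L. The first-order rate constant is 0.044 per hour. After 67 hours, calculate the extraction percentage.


94.7556%

Compute the exponent:
-k * t = -0.044 * 67 = -2.948
Remaining concentration:
C = 14.1 * exp(-2.948)
= 14.1 * 0.05244449011
= 0.7394673105 g/L
Extracted = 14.1 - 0.7394673105 = 13.36053269 g/L
Extraction % = 13.36053269 / 14.1 * 100
= 94.7556%


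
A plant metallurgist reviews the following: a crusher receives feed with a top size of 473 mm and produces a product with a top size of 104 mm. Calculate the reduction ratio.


Reduction ratio = feed size / product size
= 473 / 104
= 4.5481

4.5481


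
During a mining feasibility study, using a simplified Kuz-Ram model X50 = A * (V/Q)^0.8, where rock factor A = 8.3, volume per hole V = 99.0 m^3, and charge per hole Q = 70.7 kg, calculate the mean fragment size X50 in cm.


Compute V/Q:
V/Q = 99.0 / 70.7 = 1.400282885
Raise to the power 0.8:
(V/Q)^0.8 = 1.400282885^0.8 = 1.309099403
Multiply by A:
X50 = 8.3 * 1.309099403
= 10.8655 cm

10.8655 cm


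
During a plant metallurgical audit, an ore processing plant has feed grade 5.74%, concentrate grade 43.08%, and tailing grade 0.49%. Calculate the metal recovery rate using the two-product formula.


92.5157%

Using the two-product formula:
R = 100 * c * (f - t) / (f * (c - t))
Numerator = 100 * 43.08 * (5.74 - 0.49)
= 100 * 43.08 * 5.25
= 22617.0
Denominator = 5.74 * (43.08 - 0.49)
= 5.74 * 42.59
= 244.4666
R = 22617.0 / 244.4666
= 92.5157%


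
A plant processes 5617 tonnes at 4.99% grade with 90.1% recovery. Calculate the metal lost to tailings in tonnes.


Total metal in feed:
= 5617 * 4.99 / 100 = 280.2883 tonnes
Metal recovered:
= 280.2883 * 90.1 / 100 = 252.5397583 tonnes
Metal lost to tailings:
= 280.2883 - 252.5397583
= 27.7485 tonnes

27.7485 tonnes


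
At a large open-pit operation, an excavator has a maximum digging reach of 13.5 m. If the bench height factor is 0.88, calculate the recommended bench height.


11.88 m

Bench height = reach * factor
= 13.5 * 0.88
= 11.88 m


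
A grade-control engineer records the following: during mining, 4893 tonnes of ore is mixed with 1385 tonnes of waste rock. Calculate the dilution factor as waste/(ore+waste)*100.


22.0612%

Total material = ore + waste
= 4893 + 1385 = 6278 tonnes
Dilution = waste / total * 100
= 1385 / 6278 * 100
= 0.2206116598 * 100
= 22.0612%


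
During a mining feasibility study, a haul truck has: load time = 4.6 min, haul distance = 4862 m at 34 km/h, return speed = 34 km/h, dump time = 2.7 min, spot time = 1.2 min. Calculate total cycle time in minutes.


Convert haul speed to m/min: 34 * 1000/60 = 566.6666667 m/min
Haul time = 4862 / 566.6666667 = 8.58 min
Convert return speed to m/min: 34 * 1000/60 = 566.6666667 m/min
Return time = 4862 / 566.6666667 = 8.58 min
Total cycle time:
= 4.6 + 8.58 + 2.7 + 8.58 + 1.2
= 25.66 min

25.66 min


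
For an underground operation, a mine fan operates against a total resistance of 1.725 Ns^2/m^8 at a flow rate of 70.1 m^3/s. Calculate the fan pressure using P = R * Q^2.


8476.6673 Pa

Compute Q^2:
Q^2 = 70.1^2 = 4914.01
Compute pressure:
P = R * Q^2 = 1.725 * 4914.01
= 8476.6673 Pa


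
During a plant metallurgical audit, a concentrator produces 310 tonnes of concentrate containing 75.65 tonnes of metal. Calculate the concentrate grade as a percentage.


Grade = (metal in concentrate / concentrate mass) * 100
= (75.65 / 310) * 100
= 0.2440322581 * 100
= 24.4032%

24.4032%


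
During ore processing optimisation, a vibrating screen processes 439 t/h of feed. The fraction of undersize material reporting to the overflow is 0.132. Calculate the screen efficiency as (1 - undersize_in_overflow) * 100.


86.8%

Screen efficiency = (1 - fraction of undersize in overflow) * 100
= (1 - 0.132) * 100
= 0.868 * 100
= 86.8%


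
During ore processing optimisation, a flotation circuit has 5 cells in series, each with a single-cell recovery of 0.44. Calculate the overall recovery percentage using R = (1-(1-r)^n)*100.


Complement of single-cell recovery:
1 - r = 1 - 0.44 = 0.56
Raise to power n:
(1 - r)^5 = 0.56^5 = 0.0550731776
Overall recovery:
R = (1 - 0.0550731776) * 100
= 94.4927%

94.4927%


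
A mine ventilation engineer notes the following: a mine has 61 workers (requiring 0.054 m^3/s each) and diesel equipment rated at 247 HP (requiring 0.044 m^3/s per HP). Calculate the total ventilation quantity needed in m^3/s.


Airflow for workers:
Q_people = 61 * 0.054 = 3.294 m^3/s
Airflow for diesel equipment:
Q_diesel = 247 * 0.044 = 10.868 m^3/s
Total ventilation:
Q_total = 3.294 + 10.868
= 14.162 m^3/s

14.162 m^3/s


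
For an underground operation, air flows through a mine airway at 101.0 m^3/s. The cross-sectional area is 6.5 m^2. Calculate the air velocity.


Velocity = flow rate / cross-sectional area
= 101.0 / 6.5
= 15.5385 m/s

15.5385 m/s


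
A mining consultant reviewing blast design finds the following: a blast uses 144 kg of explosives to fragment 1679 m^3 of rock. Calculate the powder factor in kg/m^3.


0.0858 kg/m^3

Powder factor = explosive mass / rock volume
= 144 / 1679
= 0.0858 kg/m^3


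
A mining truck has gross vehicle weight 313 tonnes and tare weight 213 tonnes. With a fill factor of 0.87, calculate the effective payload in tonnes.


Maximum payload = gross - tare
= 313 - 213 = 100 tonnes
Effective payload = max payload * fill factor
= 100 * 0.87
= 87.0 tonnes

87.0 tonnes


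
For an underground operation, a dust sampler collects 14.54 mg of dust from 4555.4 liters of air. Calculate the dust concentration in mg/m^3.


Convert liters to m^3: 1 m^3 = 1000 L
Concentration = mass / volume * 1000
= 14.54 / 4555.4 * 1000
= 0.003191816306 * 1000
= 3.1918 mg/m^3

3.1918 mg/m^3


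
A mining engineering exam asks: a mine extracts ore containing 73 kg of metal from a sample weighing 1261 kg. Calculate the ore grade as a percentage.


Ore grade = (metal mass / ore mass) * 100
= (73 / 1261) * 100
= 0.05789056305 * 100
= 5.7891%

5.7891%


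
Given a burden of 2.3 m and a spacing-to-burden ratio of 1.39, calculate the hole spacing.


Spacing = burden * ratio
= 2.3 * 1.39
= 3.197 m

3.197 m


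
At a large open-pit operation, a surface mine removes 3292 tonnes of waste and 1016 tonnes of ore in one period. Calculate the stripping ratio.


Stripping ratio = waste tonnage / ore tonnage
= 3292 / 1016
= 3.2402

3.2402


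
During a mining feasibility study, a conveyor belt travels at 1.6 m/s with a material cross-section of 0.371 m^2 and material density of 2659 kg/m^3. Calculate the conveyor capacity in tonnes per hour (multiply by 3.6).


Volumetric flow = speed * area
= 1.6 * 0.371 = 0.5936 m^3/s
Mass flow = volumetric * density
= 0.5936 * 2659 = 1578.3824 kg/s
Convert to t/h: multiply by 3.6
Capacity = 1578.3824 * 3.6
= 5682.1766 t/h

5682.1766 t/h


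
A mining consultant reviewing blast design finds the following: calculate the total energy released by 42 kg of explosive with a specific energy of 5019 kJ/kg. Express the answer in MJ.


Energy = mass * specific_energy / 1000
= 42 * 5019 / 1000
= 210798 / 1000
= 210.798 MJ

210.798 MJ


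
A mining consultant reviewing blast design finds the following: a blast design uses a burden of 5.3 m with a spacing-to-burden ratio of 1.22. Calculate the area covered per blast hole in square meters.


34.2698 m^2

First, find the spacing:
Spacing = burden * ratio = 5.3 * 1.22
= 6.466 m
Then, calculate the area:
Area = burden * spacing = 5.3 * 6.466
= 34.2698 m^2


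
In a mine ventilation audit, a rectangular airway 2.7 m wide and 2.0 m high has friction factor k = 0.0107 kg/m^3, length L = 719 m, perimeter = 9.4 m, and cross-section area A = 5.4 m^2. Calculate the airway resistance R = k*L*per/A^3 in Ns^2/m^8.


0.4593 Ns^2/m^8

Compute the numerator:
k * L * per = 0.0107 * 719 * 9.4
= 72.31702
Compute the denominator:
A^3 = 5.4^3 = 157.464
Resistance:
R = 72.31702 / 157.464
= 0.4593 Ns^2/m^8


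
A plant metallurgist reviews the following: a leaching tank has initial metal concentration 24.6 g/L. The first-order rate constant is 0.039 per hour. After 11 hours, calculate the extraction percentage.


Compute the exponent:
-k * t = -0.039 * 11 = -0.429
Remaining concentration:
C = 24.6 * exp(-0.429)
= 24.6 * 0.6511599292
= 16.01853426 g/L
Extracted = 24.6 - 16.01853426 = 8.581465742 g/L
Extraction % = 8.581465742 / 24.6 * 100
= 34.884%

34.884%


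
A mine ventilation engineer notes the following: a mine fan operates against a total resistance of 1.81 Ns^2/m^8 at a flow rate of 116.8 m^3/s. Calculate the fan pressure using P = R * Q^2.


24692.4544 Pa

Compute Q^2:
Q^2 = 116.8^2 = 13642.24
Compute pressure:
P = R * Q^2 = 1.81 * 13642.24
= 24692.4544 Pa


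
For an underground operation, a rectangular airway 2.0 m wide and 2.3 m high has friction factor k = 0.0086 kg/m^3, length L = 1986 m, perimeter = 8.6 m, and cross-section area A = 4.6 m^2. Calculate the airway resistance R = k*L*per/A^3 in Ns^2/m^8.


Compute the numerator:
k * L * per = 0.0086 * 1986 * 8.6
= 146.88456
Compute the denominator:
A^3 = 4.6^3 = 97.336
Resistance:
R = 146.88456 / 97.336
= 1.509 Ns^2/m^8

1.509 Ns^2/m^8


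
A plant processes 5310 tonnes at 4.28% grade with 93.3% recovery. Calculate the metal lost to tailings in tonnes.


Total metal in feed:
= 5310 * 4.28 / 100 = 227.268 tonnes
Metal recovered:
= 227.268 * 93.3 / 100 = 212.041044 tonnes
Metal lost to tailings:
= 227.268 - 212.041044
= 15.227 tonnes

15.227 tonnes


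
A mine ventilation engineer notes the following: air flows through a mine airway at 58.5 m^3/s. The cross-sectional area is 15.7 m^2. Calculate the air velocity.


Velocity = flow rate / cross-sectional area
= 58.5 / 15.7
= 3.7261 m/s

3.7261 m/s


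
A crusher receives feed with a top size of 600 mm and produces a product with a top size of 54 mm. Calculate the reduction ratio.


Reduction ratio = feed size / product size
= 600 / 54
= 11.1111

11.1111


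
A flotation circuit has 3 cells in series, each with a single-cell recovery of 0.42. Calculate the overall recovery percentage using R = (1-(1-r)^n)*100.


Complement of single-cell recovery:
1 - r = 1 - 0.42 = 0.58
Raise to power n:
(1 - r)^3 = 0.58^3 = 0.195112
Overall recovery:
R = (1 - 0.195112) * 100
= 80.4888%

80.4888%


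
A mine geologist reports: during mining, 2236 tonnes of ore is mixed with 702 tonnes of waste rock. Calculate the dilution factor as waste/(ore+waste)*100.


23.8938%

Total material = ore + waste
= 2236 + 702 = 2938 tonnes
Dilution = waste / total * 100
= 702 / 2938 * 100
= 0.2389380531 * 100
= 23.8938%


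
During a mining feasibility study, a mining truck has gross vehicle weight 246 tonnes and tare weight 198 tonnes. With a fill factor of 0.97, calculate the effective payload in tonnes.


Maximum payload = gross - tare
= 246 - 198 = 48 tonnes
Effective payload = max payload * fill factor
= 48 * 0.97
= 46.56 tonnes

46.56 tonnes


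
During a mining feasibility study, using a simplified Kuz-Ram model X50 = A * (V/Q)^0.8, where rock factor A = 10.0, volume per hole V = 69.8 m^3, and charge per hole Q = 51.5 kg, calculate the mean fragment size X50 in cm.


Compute V/Q:
V/Q = 69.8 / 51.5 = 1.355339806
Raise to the power 0.8:
(V/Q)^0.8 = 1.355339806^0.8 = 1.275376924
Multiply by A:
X50 = 10.0 * 1.275376924
= 12.7538 cm

12.7538 cm


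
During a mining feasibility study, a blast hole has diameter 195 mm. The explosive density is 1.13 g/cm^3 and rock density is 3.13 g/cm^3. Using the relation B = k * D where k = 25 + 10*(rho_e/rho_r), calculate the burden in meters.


5.579 m

First, compute k:
rho_e / rho_r = 1.13 / 3.13 = 0.3610223642
k = 25 + 10 * 0.3610223642 = 28.61022364
Then, compute burden:
B = k * D / 1000 = 28.61022364 * 195 / 1000
= 5578.99361 / 1000
= 5.579 m


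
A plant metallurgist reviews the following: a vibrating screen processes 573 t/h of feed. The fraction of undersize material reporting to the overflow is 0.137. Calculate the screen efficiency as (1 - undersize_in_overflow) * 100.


Screen efficiency = (1 - fraction of undersize in overflow) * 100
= (1 - 0.137) * 100
= 0.863 * 100
= 86.3%

86.3%


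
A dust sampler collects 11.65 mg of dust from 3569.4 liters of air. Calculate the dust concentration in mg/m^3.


Convert liters to m^3: 1 m^3 = 1000 L
Concentration = mass / volume * 1000
= 11.65 / 3569.4 * 1000
= 0.003263853869 * 1000
= 3.2639 mg/m^3

3.2639 mg/m^3


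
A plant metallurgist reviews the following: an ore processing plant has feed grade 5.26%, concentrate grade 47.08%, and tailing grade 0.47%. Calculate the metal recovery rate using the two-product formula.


Using the two-product formula:
R = 100 * c * (f - t) / (f * (c - t))
Numerator = 100 * 47.08 * (5.26 - 0.47)
= 100 * 47.08 * 4.79
= 22551.32
Denominator = 5.26 * (47.08 - 0.47)
= 5.26 * 46.61
= 245.1686
R = 22551.32 / 245.1686
= 91.9829%

91.9829%


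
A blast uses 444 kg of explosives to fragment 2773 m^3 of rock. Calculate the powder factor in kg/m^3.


0.1601 kg/m^3

Powder factor = explosive mass / rock volume
= 444 / 2773
= 0.1601 kg/m^3


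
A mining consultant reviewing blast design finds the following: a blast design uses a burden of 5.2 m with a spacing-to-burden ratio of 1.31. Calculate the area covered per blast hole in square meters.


First, find the spacing:
Spacing = burden * ratio = 5.2 * 1.31
= 6.812 m
Then, calculate the area:
Area = burden * spacing = 5.2 * 6.812
= 35.4224 m^2

35.4224 m^2


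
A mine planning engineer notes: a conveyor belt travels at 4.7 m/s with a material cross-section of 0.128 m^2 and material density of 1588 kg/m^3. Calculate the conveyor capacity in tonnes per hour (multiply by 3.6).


Volumetric flow = speed * area
= 4.7 * 0.128 = 0.6016 m^3/s
Mass flow = volumetric * density
= 0.6016 * 1588 = 955.3408 kg/s
Convert to t/h: multiply by 3.6
Capacity = 955.3408 * 3.6
= 3439.2269 t/h

3439.2269 t/h


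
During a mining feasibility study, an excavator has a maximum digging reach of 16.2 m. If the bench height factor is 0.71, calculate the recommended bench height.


11.502 m

Bench height = reach * factor
= 16.2 * 0.71
= 11.502 m


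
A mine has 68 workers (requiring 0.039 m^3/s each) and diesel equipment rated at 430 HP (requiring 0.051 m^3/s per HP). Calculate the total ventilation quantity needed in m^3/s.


24.582 m^3/s

Airflow for workers:
Q_people = 68 * 0.039 = 2.652 m^3/s
Airflow for diesel equipment:
Q_diesel = 430 * 0.051 = 21.93 m^3/s
Total ventilation:
Q_total = 2.652 + 21.93
= 24.582 m^3/s


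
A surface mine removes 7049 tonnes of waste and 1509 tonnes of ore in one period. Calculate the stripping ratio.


Stripping ratio = waste tonnage / ore tonnage
= 7049 / 1509
= 4.6713

4.6713


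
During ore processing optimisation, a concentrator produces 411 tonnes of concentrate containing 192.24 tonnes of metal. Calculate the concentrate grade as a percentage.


46.7737%

Grade = (metal in concentrate / concentrate mass) * 100
= (192.24 / 411) * 100
= 0.4677372263 * 100
= 46.7737%
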